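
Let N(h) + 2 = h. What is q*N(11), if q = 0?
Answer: 0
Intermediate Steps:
N(h) = -2 + h
q*N(11) = 0*(-2 + 11) = 0*9 = 0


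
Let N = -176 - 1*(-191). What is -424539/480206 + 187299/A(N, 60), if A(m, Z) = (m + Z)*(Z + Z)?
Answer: 4784514033/240103000 ≈ 19.927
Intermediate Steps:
N = 15 (N = -176 + 191 = 15)
A(m, Z) = 2*Z*(Z + m) (A(m, Z) = (Z + m)*(2*Z) = 2*Z*(Z + m))
-424539/480206 + 187299/A(N, 60) = -424539/480206 + 187299/((2*60*(60 + 15))) = -424539*1/480206 + 187299/((2*60*75)) = -424539/480206 + 187299/9000 = -424539/480206 + 187299*(1/9000) = -424539/480206 + 20811/1000 = 4784514033/240103000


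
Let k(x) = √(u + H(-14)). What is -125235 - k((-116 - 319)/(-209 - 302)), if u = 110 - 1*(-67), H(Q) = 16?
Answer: -125235 - √193 ≈ -1.2525e+5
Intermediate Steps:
u = 177 (u = 110 + 67 = 177)
k(x) = √193 (k(x) = √(177 + 16) = √193)
-125235 - k((-116 - 319)/(-209 - 302)) = -125235 - √193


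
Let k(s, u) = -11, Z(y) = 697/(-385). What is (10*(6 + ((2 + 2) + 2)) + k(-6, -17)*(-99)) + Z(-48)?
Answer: 464768/385 ≈ 1207.2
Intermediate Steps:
Z(y) = -697/385 (Z(y) = 697*(-1/385) = -697/385)
(10*(6 + ((2 + 2) + 2)) + k(-6, -17)*(-99)) + Z(-48) = (10*(6 + ((2 + 2) + 2)) - 11*(-99)) - 697/385 = (10*(6 + (4 + 2)) + 1089) - 697/385 = (10*(6 + 6) + 1089) - 697/385 = (10*12 + 1089) - 697/385 = (120 + 1089) - 697/385 = 1209 - 697/385 = 464768/385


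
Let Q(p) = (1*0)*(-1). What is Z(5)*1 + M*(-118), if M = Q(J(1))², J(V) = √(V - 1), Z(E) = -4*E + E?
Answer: -15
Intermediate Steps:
Z(E) = -3*E
J(V) = √(-1 + V)
Q(p) = 0 (Q(p) = 0*(-1) = 0)
M = 0 (M = 0² = 0)
Z(5)*1 + M*(-118) = -3*5*1 + 0*(-118) = -15*1 + 0 = -15 + 0 = -15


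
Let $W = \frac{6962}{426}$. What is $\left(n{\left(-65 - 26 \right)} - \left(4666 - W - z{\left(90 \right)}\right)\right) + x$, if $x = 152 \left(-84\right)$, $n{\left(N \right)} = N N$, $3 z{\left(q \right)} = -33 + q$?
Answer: $- \frac{1942061}{213} \approx -9117.7$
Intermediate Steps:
$z{\left(q \right)} = -11 + \frac{q}{3}$ ($z{\left(q \right)} = \frac{-33 + q}{3} = -11 + \frac{q}{3}$)
$n{\left(N \right)} = N^{2}$
$x = -12768$
$W = \frac{3481}{213}$ ($W = 6962 \cdot \frac{1}{426} = \frac{3481}{213} \approx 16.343$)
$\left(n{\left(-65 - 26 \right)} - \left(4666 - W - z{\left(90 \right)}\right)\right) + x = \left(\left(-65 - 26\right)^{2} + \left(\left(\frac{3481}{213} + \left(-11 + \frac{1}{3} \cdot 90\right)\right) - 4666\right)\right) - 12768 = \left(\left(-65 - 26\right)^{2} + \left(\left(\frac{3481}{213} + \left(-11 + 30\right)\right) - 4666\right)\right) - 12768 = \left(\left(-91\right)^{2} + \left(\left(\frac{3481}{213} + 19\right) - 4666\right)\right) - 12768 = \left(8281 + \left(\frac{7528}{213} - 4666\right)\right) - 12768 = \left(8281 - \frac{986330}{213}\right) - 12768 = \frac{777523}{213} - 12768 = - \frac{1942061}{213}$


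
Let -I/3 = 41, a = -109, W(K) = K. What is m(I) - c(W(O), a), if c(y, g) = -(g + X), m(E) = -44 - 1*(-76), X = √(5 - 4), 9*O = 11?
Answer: -76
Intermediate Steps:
O = 11/9 (O = (⅑)*11 = 11/9 ≈ 1.2222)
I = -123 (I = -3*41 = -123)
X = 1 (X = √1 = 1)
m(E) = 32 (m(E) = -44 + 76 = 32)
c(y, g) = -1 - g (c(y, g) = -(g + 1) = -(1 + g) = -1 - g)
m(I) - c(W(O), a) = 32 - (-1 - 1*(-109)) = 32 - (-1 + 109) = 32 - 1*108 = 32 - 108 = -76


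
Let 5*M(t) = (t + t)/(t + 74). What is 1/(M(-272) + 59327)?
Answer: 495/29367137 ≈ 1.6856e-5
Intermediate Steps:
M(t) = 2*t/(5*(74 + t)) (M(t) = ((t + t)/(t + 74))/5 = ((2*t)/(74 + t))/5 = (2*t/(74 + t))/5 = 2*t/(5*(74 + t)))
1/(M(-272) + 59327) = 1/((⅖)*(-272)/(74 - 272) + 59327) = 1/((⅖)*(-272)/(-198) + 59327) = 1/((⅖)*(-272)*(-1/198) + 59327) = 1/(272/495 + 59327) = 1/(29367137/495) = 495/29367137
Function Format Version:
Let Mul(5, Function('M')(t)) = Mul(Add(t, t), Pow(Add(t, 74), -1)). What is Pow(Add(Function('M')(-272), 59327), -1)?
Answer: Rational(495, 29367137) ≈ 1.6856e-5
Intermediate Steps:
Function('M')(t) = Mul(Rational(2, 5), t, Pow(Add(74, t), -1)) (Function('M')(t) = Mul(Rational(1, 5), Mul(Add(t, t), Pow(Add(t, 74), -1))) = Mul(Rational(1, 5), Mul(Mul(2, t), Pow(Add(74, t), -1))) = Mul(Rational(1, 5), Mul(2, t, Pow(Add(74, t), -1))) = Mul(Rational(2, 5), t, Pow(Add(74, t), -1)))
Pow(Add(Function('M')(-272), 59327), -1) = Pow(Add(Mul(Rational(2, 5), -272, Pow(Add(74, -272), -1)), 59327), -1) = Pow(Add(Mul(Rational(2, 5), -272, Pow(-198, -1)), 59327), -1) = Pow(Add(Mul(Rational(2, 5), -272, Rational(-1, 198)), 59327), -1) = Pow(Add(Rational(272, 495), 59327), -1) = Pow(Rational(29367137, 495), -1) = Rational(495, 29367137)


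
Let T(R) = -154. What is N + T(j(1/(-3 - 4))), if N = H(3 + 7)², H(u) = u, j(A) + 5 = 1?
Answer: -54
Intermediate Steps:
j(A) = -4 (j(A) = -5 + 1 = -4)
N = 100 (N = (3 + 7)² = 10² = 100)
N + T(j(1/(-3 - 4))) = 100 - 154 = -54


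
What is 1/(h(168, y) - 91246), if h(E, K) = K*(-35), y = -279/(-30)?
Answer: -2/183143 ≈ -1.0920e-5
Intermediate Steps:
y = 93/10 (y = -279*(-1/30) = 93/10 ≈ 9.3000)
h(E, K) = -35*K
1/(h(168, y) - 91246) = 1/(-35*93/10 - 91246) = 1/(-651/2 - 91246) = 1/(-183143/2) = -2/183143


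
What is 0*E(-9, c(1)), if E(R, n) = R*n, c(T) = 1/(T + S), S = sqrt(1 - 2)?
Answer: 0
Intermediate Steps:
S = I (S = sqrt(-1) = I ≈ 1.0*I)
c(T) = 1/(I + T) (c(T) = 1/(T + I) = 1/(I + T))
0*E(-9, c(1)) = 0*(-9/(I + 1)) = 0*(-9*(1 - I)/2) = 0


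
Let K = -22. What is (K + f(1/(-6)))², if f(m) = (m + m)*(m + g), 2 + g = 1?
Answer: 151321/324 ≈ 467.04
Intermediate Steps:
g = -1 (g = -2 + 1 = -1)
f(m) = 2*m*(-1 + m) (f(m) = (m + m)*(m - 1) = (2*m)*(-1 + m) = 2*m*(-1 + m))
(K + f(1/(-6)))² = (-22 + 2*(1/(-6))*(-1 + 1/(-6)))² = (-22 + 2*(1*(-⅙))*(-1 + 1*(-⅙)))² = (-22 + 2*(-⅙)*(-1 - ⅙))² = (-22 + 2*(-⅙)*(-7/6))² = (-22 + 7/18)² = (-389/18)² = 151321/324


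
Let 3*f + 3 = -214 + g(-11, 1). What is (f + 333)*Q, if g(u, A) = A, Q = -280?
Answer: -73080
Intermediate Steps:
f = -72 (f = -1 + (-214 + 1)/3 = -1 + (⅓)*(-213) = -1 - 71 = -72)
(f + 333)*Q = (-72 + 333)*(-280) = 261*(-280) = -73080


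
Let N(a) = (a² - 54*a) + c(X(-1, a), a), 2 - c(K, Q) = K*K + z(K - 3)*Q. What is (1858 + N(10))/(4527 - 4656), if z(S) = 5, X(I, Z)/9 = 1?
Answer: -1289/129 ≈ -9.9922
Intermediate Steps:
X(I, Z) = 9 (X(I, Z) = 9*1 = 9)
c(K, Q) = 2 - K² - 5*Q (c(K, Q) = 2 - (K*K + 5*Q) = 2 - (K² + 5*Q) = 2 + (-K² - 5*Q) = 2 - K² - 5*Q)
N(a) = -79 + a² - 59*a (N(a) = (a² - 54*a) + (2 - 1*9² - 5*a) = (a² - 54*a) + (2 - 1*81 - 5*a) = (a² - 54*a) + (2 - 81 - 5*a) = (a² - 54*a) + (-79 - 5*a) = -79 + a² - 59*a)
(1858 + N(10))/(4527 - 4656) = (1858 + (-79 + 10² - 59*10))/(4527 - 4656) = (1858 + (-79 + 100 - 590))/(-129) = (1858 - 569)*(-1/129) = 1289*(-1/129) = -1289/129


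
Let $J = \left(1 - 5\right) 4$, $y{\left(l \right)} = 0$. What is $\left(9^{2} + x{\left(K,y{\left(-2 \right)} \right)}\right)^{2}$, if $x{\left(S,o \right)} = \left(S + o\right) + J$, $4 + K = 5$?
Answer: $4356$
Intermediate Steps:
$K = 1$ ($K = -4 + 5 = 1$)
$J = -16$ ($J = \left(-4\right) 4 = -16$)
$x{\left(S,o \right)} = -16 + S + o$ ($x{\left(S,o \right)} = \left(S + o\right) - 16 = -16 + S + o$)
$\left(9^{2} + x{\left(K,y{\left(-2 \right)} \right)}\right)^{2} = \left(9^{2} + \left(-16 + 1 + 0\right)\right)^{2} = \left(81 - 15\right)^{2} = 66^{2} = 4356$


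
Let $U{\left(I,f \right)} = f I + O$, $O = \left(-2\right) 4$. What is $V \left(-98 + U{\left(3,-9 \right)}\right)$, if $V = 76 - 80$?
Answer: $532$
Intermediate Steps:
$V = -4$ ($V = 76 - 80 = -4$)
$O = -8$
$U{\left(I,f \right)} = -8 + I f$ ($U{\left(I,f \right)} = f I - 8 = I f - 8 = -8 + I f$)
$V \left(-98 + U{\left(3,-9 \right)}\right) = - 4 \left(-98 + \left(-8 + 3 \left(-9\right)\right)\right) = - 4 \left(-98 - 35\right) = \left(-4\right) \left(-133\right) = 532$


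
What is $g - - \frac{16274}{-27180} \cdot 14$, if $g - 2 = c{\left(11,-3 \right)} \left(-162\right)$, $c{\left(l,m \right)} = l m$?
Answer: $\frac{36282701}{6795} \approx 5339.6$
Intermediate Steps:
$g = 5348$ ($g = 2 + 11 \left(-3\right) \left(-162\right) = 2 - -5346 = 2 + 5346 = 5348$)
$g - - \frac{16274}{-27180} \cdot 14 = 5348 - - \frac{16274}{-27180} \cdot 14 = 5348 - \left(-16274\right) \left(- \frac{1}{27180}\right) 14 = 5348 - \frac{8137}{13590} \cdot 14 = 5348 - \frac{56959}{6795} = \frac{36282701}{6795}$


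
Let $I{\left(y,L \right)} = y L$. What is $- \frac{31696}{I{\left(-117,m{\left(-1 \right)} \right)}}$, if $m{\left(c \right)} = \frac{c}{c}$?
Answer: $\frac{31696}{117} \approx 270.91$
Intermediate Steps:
$m{\left(c \right)} = 1$
$I{\left(y,L \right)} = L y$
$- \frac{31696}{I{\left(-117,m{\left(-1 \right)} \right)}} = - \frac{31696}{1 \left(-117\right)} = - \frac{31696}{-117} = \left(-31696\right) \left(- \frac{1}{117}\right) = \frac{31696}{117}$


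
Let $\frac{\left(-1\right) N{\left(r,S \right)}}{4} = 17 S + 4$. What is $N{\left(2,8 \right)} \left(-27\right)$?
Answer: $15120$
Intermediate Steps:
$N{\left(r,S \right)} = -16 - 68 S$ ($N{\left(r,S \right)} = - 4 \left(17 S + 4\right) = - 4 \left(4 + 17 S\right) = -16 - 68 S$)
$N{\left(2,8 \right)} \left(-27\right) = \left(-16 - 544\right) \left(-27\right) = \left(-560\right) \left(-27\right) = 15120$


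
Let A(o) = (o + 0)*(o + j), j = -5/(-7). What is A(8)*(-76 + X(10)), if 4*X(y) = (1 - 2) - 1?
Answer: -37332/7 ≈ -5333.1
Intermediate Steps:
X(y) = -½ (X(y) = ((1 - 2) - 1)/4 = (-1 - 1)/4 = (¼)*(-2) = -½)
j = 5/7 (j = -5*(-⅐) = 5/7 ≈ 0.71429)
A(o) = o*(5/7 + o) (A(o) = (o + 0)*(o + 5/7) = o*(5/7 + o))
A(8)*(-76 + X(10)) = ((⅐)*8*(5 + 7*8))*(-76 - ½) = ((⅐)*8*(5 + 56))*(-153/2) = ((⅐)*8*61)*(-153/2) = (488/7)*(-153/2) = -37332/7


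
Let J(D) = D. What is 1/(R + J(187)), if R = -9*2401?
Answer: -1/21422 ≈ -4.6681e-5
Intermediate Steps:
R = -21609
1/(R + J(187)) = 1/(-21609 + 187) = 1/(-21422) = -1/21422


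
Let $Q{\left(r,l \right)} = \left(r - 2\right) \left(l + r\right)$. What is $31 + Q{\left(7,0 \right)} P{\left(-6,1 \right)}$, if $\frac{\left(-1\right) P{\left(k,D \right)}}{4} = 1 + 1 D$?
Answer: $-249$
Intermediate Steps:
$Q{\left(r,l \right)} = \left(-2 + r\right) \left(l + r\right)$
$P{\left(k,D \right)} = -4 - 4 D$ ($P{\left(k,D \right)} = - 4 \left(1 + 1 D\right) = - 4 \left(1 + D\right) = -4 - 4 D$)
$31 + Q{\left(7,0 \right)} P{\left(-6,1 \right)} = 31 + \left(7^{2} - 0 - 14 + 0 \cdot 7\right) \left(-4 - 4\right) = 31 + \left(49 + 0 - 14 + 0\right) \left(-4 - 4\right) = 31 + 35 \left(-8\right) = 31 - 280 = -249$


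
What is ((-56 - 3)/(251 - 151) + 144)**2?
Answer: 205664281/10000 ≈ 20566.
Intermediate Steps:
((-56 - 3)/(251 - 151) + 144)**2 = (-59/100 + 144)**2 = (14341/100)**2 = 205664281/10000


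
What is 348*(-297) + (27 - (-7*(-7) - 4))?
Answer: -103374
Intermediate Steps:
348*(-297) + (27 - (-7*(-7) - 4)) = -103356 + (27 - (49 - 4)) = -103356 + (27 - 1*45) = -103356 + (27 - 45) = -103356 - 18 = -103374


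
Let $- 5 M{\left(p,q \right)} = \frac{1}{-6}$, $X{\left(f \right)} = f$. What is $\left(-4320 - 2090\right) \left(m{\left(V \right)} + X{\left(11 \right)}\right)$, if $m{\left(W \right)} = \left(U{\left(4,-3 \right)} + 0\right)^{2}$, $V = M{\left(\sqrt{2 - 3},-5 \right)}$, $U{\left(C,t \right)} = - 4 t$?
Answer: $-993550$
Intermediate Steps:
$M{\left(p,q \right)} = \frac{1}{30}$ ($M{\left(p,q \right)} = - \frac{1}{5 \left(-6\right)} = \left(- \frac{1}{5}\right) \left(- \frac{1}{6}\right) = \frac{1}{30}$)
$V = \frac{1}{30} \approx 0.033333$
$m{\left(W \right)} = 144$ ($m{\left(W \right)} = \left(\left(-4\right) \left(-3\right) + 0\right)^{2} = \left(12 + 0\right)^{2} = 12^{2} = 144$)
$\left(-4320 - 2090\right) \left(m{\left(V \right)} + X{\left(11 \right)}\right) = \left(-4320 - 2090\right) \left(144 + 11\right) = \left(-6410\right) 155 = -993550$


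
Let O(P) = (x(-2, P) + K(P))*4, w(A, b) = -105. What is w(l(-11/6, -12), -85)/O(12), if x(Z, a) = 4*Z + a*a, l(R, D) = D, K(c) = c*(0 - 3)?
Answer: -21/80 ≈ -0.26250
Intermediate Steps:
K(c) = -3*c (K(c) = c*(-3) = -3*c)
x(Z, a) = a**2 + 4*Z (x(Z, a) = 4*Z + a**2 = a**2 + 4*Z)
O(P) = -32 - 12*P + 4*P**2 (O(P) = ((P**2 + 4*(-2)) - 3*P)*4 = ((P**2 - 8) - 3*P)*4 = ((-8 + P**2) - 3*P)*4 = (-8 + P**2 - 3*P)*4 = -32 - 12*P + 4*P**2)
w(l(-11/6, -12), -85)/O(12) = -105/(-32 - 12*12 + 4*12**2) = -105/(-32 - 144 + 4*144) = -105/(-32 - 144 + 576) = -105/400 = -105*1/400 = -21/80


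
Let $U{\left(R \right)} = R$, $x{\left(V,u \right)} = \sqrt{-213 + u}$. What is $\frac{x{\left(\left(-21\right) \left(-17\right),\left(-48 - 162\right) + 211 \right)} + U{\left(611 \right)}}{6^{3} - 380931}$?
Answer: $- \frac{611}{380715} - \frac{2 i \sqrt{53}}{380715} \approx -0.0016049 - 3.8244 \cdot 10^{-5} i$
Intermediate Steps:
$\frac{x{\left(\left(-21\right) \left(-17\right),\left(-48 - 162\right) + 211 \right)} + U{\left(611 \right)}}{6^{3} - 380931} = \frac{\sqrt{-213 + \left(\left(-48 - 162\right) + 211\right)} + 611}{6^{3} - 380931} = \frac{\sqrt{-213 + \left(-210 + 211\right)} + 611}{216 - 380931} = \frac{\sqrt{-213 + 1} + 611}{-380715} = \left(\sqrt{-212} + 611\right) \left(- \frac{1}{380715}\right) = \left(2 i \sqrt{53} + 611\right) \left(- \frac{1}{380715}\right) = \left(611 + 2 i \sqrt{53}\right) \left(- \frac{1}{380715}\right) = - \frac{611}{380715} - \frac{2 i \sqrt{53}}{380715}$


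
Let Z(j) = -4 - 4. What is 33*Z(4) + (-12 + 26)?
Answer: -250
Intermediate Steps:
Z(j) = -8
33*Z(4) + (-12 + 26) = 33*(-8) + (-12 + 26) = -264 + 14 = -250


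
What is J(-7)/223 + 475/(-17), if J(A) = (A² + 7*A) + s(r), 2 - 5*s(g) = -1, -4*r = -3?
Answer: -529574/18955 ≈ -27.938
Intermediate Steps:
r = ¾ (r = -¼*(-3) = ¾ ≈ 0.75000)
s(g) = ⅗ (s(g) = ⅖ - ⅕*(-1) = ⅖ + ⅕ = ⅗)
J(A) = ⅗ + A² + 7*A (J(A) = (A² + 7*A) + ⅗ = ⅗ + A² + 7*A)
J(-7)/223 + 475/(-17) = (⅗ + (-7)² + 7*(-7))/223 + 475/(-17) = (⅗ + 49 - 49)*(1/223) + 475*(-1/17) = (⅗)*(1/223) - 475/17 = 3/1115 - 475/17 = -529574/18955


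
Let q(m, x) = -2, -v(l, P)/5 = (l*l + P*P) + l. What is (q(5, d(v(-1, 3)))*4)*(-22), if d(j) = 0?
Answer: 176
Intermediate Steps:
v(l, P) = -5*l - 5*P² - 5*l² (v(l, P) = -5*((l*l + P*P) + l) = -5*((l² + P²) + l) = -5*((P² + l²) + l) = -5*(l + P² + l²) = -5*l - 5*P² - 5*l²)
(q(5, d(v(-1, 3)))*4)*(-22) = -2*4*(-22) = -8*(-22) = 176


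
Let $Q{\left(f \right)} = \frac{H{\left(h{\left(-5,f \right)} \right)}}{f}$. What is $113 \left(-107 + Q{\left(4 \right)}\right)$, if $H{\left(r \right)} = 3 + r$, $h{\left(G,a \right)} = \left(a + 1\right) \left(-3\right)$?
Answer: $-12430$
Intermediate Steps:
$h{\left(G,a \right)} = -3 - 3 a$ ($h{\left(G,a \right)} = \left(1 + a\right) \left(-3\right) = -3 - 3 a$)
$Q{\left(f \right)} = -3$ ($Q{\left(f \right)} = \frac{3 - \left(3 + 3 f\right)}{f} = \frac{\left(-3\right) f}{f} = -3$)
$113 \left(-107 + Q{\left(4 \right)}\right) = 113 \left(-107 - 3\right) = 113 \left(-110\right) = -12430$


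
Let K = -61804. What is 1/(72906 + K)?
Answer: 1/11102 ≈ 9.0074e-5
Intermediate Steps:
1/(72906 + K) = 1/(72906 - 61804) = 1/11102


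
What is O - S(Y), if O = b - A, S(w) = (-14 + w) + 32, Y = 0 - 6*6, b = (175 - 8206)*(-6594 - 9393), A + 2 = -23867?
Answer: 128415484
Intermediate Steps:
A = -23869 (A = -2 - 23867 = -23869)
b = 128391597 (b = -8031*(-15987) = 128391597)
Y = -36 (Y = 0 - 36 = -36)
S(w) = 18 + w
O = 128415466 (O = 128391597 - 1*(-23869) = 128391597 + 23869 = 128415466)
O - S(Y) = 128415466 - (18 - 36) = 128415466 - 1*(-18) = 128415466 + 18 = 128415484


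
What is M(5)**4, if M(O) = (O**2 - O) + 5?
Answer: 390625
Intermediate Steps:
M(O) = 5 + O**2 - O
M(5)**4 = (5 + 5**2 - 1*5)**4 = (5 + 25 - 5)**4 = 25**4 = 390625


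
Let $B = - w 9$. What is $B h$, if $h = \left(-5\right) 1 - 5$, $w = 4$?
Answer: $360$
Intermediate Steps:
$B = -36$ ($B = \left(-1\right) 4 \cdot 9 = \left(-4\right) 9 = -36$)
$h = -10$ ($h = -5 - 5 = -10$)
$B h = \left(-36\right) \left(-10\right) = 360$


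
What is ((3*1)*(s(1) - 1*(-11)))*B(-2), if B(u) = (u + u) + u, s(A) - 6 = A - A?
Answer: -306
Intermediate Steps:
s(A) = 6 (s(A) = 6 + (A - A) = 6 + 0 = 6)
B(u) = 3*u (B(u) = 2*u + u = 3*u)
((3*1)*(s(1) - 1*(-11)))*B(-2) = ((3*1)*(6 - 1*(-11)))*(3*(-2)) = (3*(6 + 11))*(-6) = (3*17)*(-6) = 51*(-6) = -306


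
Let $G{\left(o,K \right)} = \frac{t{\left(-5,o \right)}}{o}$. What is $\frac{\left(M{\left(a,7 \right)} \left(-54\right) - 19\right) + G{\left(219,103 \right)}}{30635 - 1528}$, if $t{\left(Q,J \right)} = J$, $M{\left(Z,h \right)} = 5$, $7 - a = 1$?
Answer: $- \frac{288}{29107} \approx -0.0098945$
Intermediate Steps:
$a = 6$ ($a = 7 - 1 = 6$)
$G{\left(o,K \right)} = 1$ ($G{\left(o,K \right)} = \frac{o}{o} = 1$)
$\frac{\left(M{\left(a,7 \right)} \left(-54\right) - 19\right) + G{\left(219,103 \right)}}{30635 - 1528} = \frac{\left(5 \left(-54\right) - 19\right) + 1}{30635 - 1528} = \frac{\left(-270 - 19\right) + 1}{29107} = \left(-289 + 1\right) \frac{1}{29107} = \left(-288\right) \frac{1}{29107} = - \frac{288}{29107}$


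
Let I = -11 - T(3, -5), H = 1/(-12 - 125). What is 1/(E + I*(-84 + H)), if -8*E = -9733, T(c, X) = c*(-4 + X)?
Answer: -1096/139731 ≈ -0.0078436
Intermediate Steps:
H = -1/137 (H = 1/(-137) = -1/137 ≈ -0.0072993)
E = 9733/8 (E = -⅛*(-9733) = 9733/8 ≈ 1216.6)
I = 16 (I = -11 - 3*(-4 - 5) = -11 - 3*(-9) = -11 - 1*(-27) = -11 + 27 = 16)
1/(E + I*(-84 + H)) = 1/(9733/8 + 16*(-84 - 1/137)) = 1/(9733/8 + 16*(-11509/137)) = 1/(9733/8 - 184144/137) = 1/(-139731/1096) = -1096/139731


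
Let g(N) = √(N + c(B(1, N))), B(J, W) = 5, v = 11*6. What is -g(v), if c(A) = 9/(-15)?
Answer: -√1635/5 ≈ -8.0870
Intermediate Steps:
v = 66
c(A) = -⅗ (c(A) = 9*(-1/15) = -⅗)
g(N) = √(-⅗ + N) (g(N) = √(N - ⅗) = √(-⅗ + N))
-g(v) = -√(-15 + 25*66)/5 = -√(-15 + 1650)/5 = -√1635/5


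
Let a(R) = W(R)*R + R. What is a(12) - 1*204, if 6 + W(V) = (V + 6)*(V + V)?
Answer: 4920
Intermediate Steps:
W(V) = -6 + 2*V*(6 + V) (W(V) = -6 + (V + 6)*(V + V) = -6 + (6 + V)*(2*V) = -6 + 2*V*(6 + V))
a(R) = R + R*(-6 + 2*R² + 12*R) (a(R) = (-6 + 2*R² + 12*R)*R + R = R*(-6 + 2*R² + 12*R) + R = R + R*(-6 + 2*R² + 12*R))
a(12) - 1*204 = 12*(-5 + 2*12² + 12*12) - 1*204 = 12*(-5 + 2*144 + 144) - 204 = 12*(-5 + 288 + 144) - 204 = 12*427 - 204 = 5124 - 204 = 4920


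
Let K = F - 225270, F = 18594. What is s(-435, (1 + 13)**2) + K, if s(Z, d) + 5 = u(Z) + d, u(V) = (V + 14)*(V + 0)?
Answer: -23350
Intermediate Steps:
u(V) = V*(14 + V) (u(V) = (14 + V)*V = V*(14 + V))
K = -206676 (K = 18594 - 225270 = -206676)
s(Z, d) = -5 + d + Z*(14 + Z) (s(Z, d) = -5 + (Z*(14 + Z) + d) = -5 + (d + Z*(14 + Z)) = -5 + d + Z*(14 + Z))
s(-435, (1 + 13)**2) + K = (-5 + (1 + 13)**2 - 435*(14 - 435)) - 206676 = (-5 + 14**2 - 435*(-421)) - 206676 = (-5 + 196 + 183135) - 206676 = 183326 - 206676 = -23350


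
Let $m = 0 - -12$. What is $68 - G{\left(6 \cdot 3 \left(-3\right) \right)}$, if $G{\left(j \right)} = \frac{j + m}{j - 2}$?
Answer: $\frac{269}{4} \approx 67.25$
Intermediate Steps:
$m = 12$ ($m = 0 + 12 = 12$)
$G{\left(j \right)} = \frac{12 + j}{-2 + j}$ ($G{\left(j \right)} = \frac{j + 12}{j - 2} = \frac{12 + j}{-2 + j}$)
$68 - G{\left(6 \cdot 3 \left(-3\right) \right)} = 68 - \frac{12 + 6 \cdot 3 \left(-3\right)}{-2 + 6 \cdot 3 \left(-3\right)} = 68 - \frac{12 + 18 \left(-3\right)}{-2 + 18 \left(-3\right)} = 68 - \frac{12 - 54}{-2 - 54} = 68 - \frac{1}{-56} \left(-42\right) = 68 - \left(- \frac{1}{56}\right) \left(-42\right) = 68 - \frac{3}{4} = \frac{269}{4}$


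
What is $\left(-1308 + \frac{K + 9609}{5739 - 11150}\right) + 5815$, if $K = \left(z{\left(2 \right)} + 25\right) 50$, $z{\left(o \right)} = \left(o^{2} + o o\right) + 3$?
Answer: $\frac{24375968}{5411} \approx 4504.9$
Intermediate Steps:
$z{\left(o \right)} = 3 + 2 o^{2}$ ($z{\left(o \right)} = \left(o^{2} + o^{2}\right) + 3 = 2 o^{2} + 3 = 3 + 2 o^{2}$)
$K = 1800$ ($K = \left(\left(3 + 2 \cdot 2^{2}\right) + 25\right) 50 = \left(\left(3 + 2 \cdot 4\right) + 25\right) 50 = \left(\left(3 + 8\right) + 25\right) 50 = \left(11 + 25\right) 50 = 36 \cdot 50 = 1800$)
$\left(-1308 + \frac{K + 9609}{5739 - 11150}\right) + 5815 = \left(-1308 + \frac{1800 + 9609}{5739 - 11150}\right) + 5815 = \left(-1308 + \frac{11409}{-5411}\right) + 5815 = \left(-1308 + 11409 \left(- \frac{1}{5411}\right)\right) + 5815 = \left(-1308 - \frac{11409}{5411}\right) + 5815 = - \frac{7088997}{5411} + 5815 = \frac{24375968}{5411}$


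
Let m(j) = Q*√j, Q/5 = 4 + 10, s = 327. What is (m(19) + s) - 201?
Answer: 126 + 70*√19 ≈ 431.12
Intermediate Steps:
Q = 70 (Q = 5*(4 + 10) = 5*14 = 70)
m(j) = 70*√j
(m(19) + s) - 201 = (70*√19 + 327) - 201 = (327 + 70*√19) - 201 = 126 + 70*√19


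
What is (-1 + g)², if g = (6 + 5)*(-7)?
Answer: 6084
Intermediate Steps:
g = -77 (g = 11*(-7) = -77)
(-1 + g)² = (-1 - 77)² = (-78)² = 6084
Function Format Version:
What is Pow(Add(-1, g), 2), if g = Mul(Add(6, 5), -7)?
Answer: 6084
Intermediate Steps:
g = -77 (g = Mul(11, -7) = -77)
Pow(Add(-1, g), 2) = Pow(Add(-1, -77), 2) = Pow(-78, 2) = 6084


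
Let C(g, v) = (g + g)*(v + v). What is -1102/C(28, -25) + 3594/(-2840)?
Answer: -86669/99400 ≈ -0.87192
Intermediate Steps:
C(g, v) = 4*g*v (C(g, v) = (2*g)*(2*v) = 4*g*v)
-1102/C(28, -25) + 3594/(-2840) = -1102/(4*28*(-25)) + 3594/(-2840) = -1102/(-2800) + 3594*(-1/2840) = -1102*(-1/2800) - 1797/1420 = 551/1400 - 1797/1420 = -86669/99400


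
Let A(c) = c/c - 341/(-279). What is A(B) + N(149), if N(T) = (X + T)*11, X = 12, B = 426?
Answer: 15959/9 ≈ 1773.2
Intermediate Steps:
N(T) = 132 + 11*T (N(T) = (12 + T)*11 = 132 + 11*T)
A(c) = 20/9 (A(c) = 1 - 341*(-1/279) = 1 + 11/9 = 20/9)
A(B) + N(149) = 20/9 + (132 + 11*149) = 20/9 + (132 + 1639) = 20/9 + 1771 = 15959/9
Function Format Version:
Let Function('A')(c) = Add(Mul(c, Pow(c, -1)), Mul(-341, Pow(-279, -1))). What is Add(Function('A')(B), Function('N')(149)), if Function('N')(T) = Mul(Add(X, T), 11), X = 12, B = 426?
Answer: Rational(15959, 9) ≈ 1773.2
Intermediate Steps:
Function('N')(T) = Add(132, Mul(11, T)) (Function('N')(T) = Mul(Add(12, T), 11) = Add(132, Mul(11, T)))
Function('A')(c) = Rational(20, 9) (Function('A')(c) = Add(1, Mul(-341, Rational(-1, 279))) = Add(1, Rational(11, 9)) = Rational(20, 9))
Add(Function('A')(B), Function('N')(149)) = Add(Rational(20, 9), Add(132, Mul(11, 149))) = Add(Rational(20, 9), Add(132, 1639)) = Add(Rational(20, 9), 1771) = Rational(15959, 9)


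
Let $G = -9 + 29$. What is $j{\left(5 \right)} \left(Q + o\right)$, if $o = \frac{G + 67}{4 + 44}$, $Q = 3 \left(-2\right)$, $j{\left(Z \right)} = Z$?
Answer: $- \frac{335}{16} \approx -20.938$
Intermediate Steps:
$G = 20$
$Q = -6$
$o = \frac{29}{16}$ ($o = \frac{20 + 67}{4 + 44} = \frac{87}{48} = 87 \cdot \frac{1}{48} = \frac{29}{16} \approx 1.8125$)
$j{\left(5 \right)} \left(Q + o\right) = 5 \left(-6 + \frac{29}{16}\right) = 5 \left(- \frac{67}{16}\right) = - \frac{335}{16}$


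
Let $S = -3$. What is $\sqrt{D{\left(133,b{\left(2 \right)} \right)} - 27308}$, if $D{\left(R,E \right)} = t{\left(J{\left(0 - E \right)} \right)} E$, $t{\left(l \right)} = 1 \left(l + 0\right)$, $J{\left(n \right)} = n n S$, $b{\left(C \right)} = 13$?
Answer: $i \sqrt{33899} \approx 184.12 i$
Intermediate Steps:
$J{\left(n \right)} = - 3 n^{2}$ ($J{\left(n \right)} = n n \left(-3\right) = n^{2} \left(-3\right) = - 3 n^{2}$)
$t{\left(l \right)} = l$ ($t{\left(l \right)} = 1 l = l$)
$D{\left(R,E \right)} = - 3 E^{3}$ ($D{\left(R,E \right)} = - 3 \left(0 - E\right)^{2} E = - 3 \left(- E\right)^{2} E = - 3 E^{2} E = - 3 E^{3}$)
$\sqrt{D{\left(133,b{\left(2 \right)} \right)} - 27308} = \sqrt{- 3 \cdot 13^{3} - 27308} = \sqrt{\left(-3\right) 2197 - 27308} = \sqrt{-6591 - 27308} = \sqrt{-33899} = i \sqrt{33899}$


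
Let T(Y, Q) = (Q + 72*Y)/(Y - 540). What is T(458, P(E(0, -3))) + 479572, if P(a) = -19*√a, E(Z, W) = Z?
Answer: 19645964/41 ≈ 4.7917e+5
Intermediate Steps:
T(Y, Q) = (Q + 72*Y)/(-540 + Y)
T(458, P(E(0, -3))) + 479572 = (-19*√0 + 72*458)/(-540 + 458) + 479572 = (-19*0 + 32976)/(-82) + 479572 = -(0 + 32976)/82 + 479572 = -1/82*32976 + 479572 = -16488/41 + 479572 = 19645964/41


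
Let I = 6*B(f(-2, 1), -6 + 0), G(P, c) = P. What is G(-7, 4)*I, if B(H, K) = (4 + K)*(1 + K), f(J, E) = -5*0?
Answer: -420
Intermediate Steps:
f(J, E) = 0
B(H, K) = (1 + K)*(4 + K)
I = 60 (I = 6*(4 + (-6 + 0)² + 5*(-6 + 0)) = 6*(4 + (-6)² + 5*(-6)) = 6*(4 + 36 - 30) = 6*10 = 60)
G(-7, 4)*I = -7*60 = -420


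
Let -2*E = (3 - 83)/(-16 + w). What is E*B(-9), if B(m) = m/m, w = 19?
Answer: 40/3 ≈ 13.333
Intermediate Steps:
B(m) = 1
E = 40/3 (E = -(3 - 83)/(2*(-16 + 19)) = -(-40)/3 = -½*(-80/3) = 40/3 ≈ 13.333)
E*B(-9) = (40/3)*1 = 40/3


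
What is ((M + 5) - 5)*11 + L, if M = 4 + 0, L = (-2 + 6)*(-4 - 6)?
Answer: 4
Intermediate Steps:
L = -40 (L = 4*(-10) = -40)
M = 4
((M + 5) - 5)*11 + L = ((4 + 5) - 5)*11 - 40 = (9 - 5)*11 - 40 = 4*11 - 40 = 44 - 40 = 4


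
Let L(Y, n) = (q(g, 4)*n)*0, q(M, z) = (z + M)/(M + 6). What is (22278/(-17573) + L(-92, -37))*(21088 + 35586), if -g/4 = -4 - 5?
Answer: -1262583372/17573 ≈ -71848.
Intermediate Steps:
g = 36 (g = -4*(-4 - 5) = -4*(-9) = 36)
q(M, z) = (M + z)/(6 + M)
L(Y, n) = 0 (L(Y, n) = (((36 + 4)/(6 + 36))*n)*0 = ((40/42)*n)*0 = (((1/42)*40)*n)*0 = (20*n/21)*0 = 0)
(22278/(-17573) + L(-92, -37))*(21088 + 35586) = (22278/(-17573) + 0)*(21088 + 35586) = (22278*(-1/17573) + 0)*56674 = (-22278/17573 + 0)*56674 = -22278/17573*56674 = -1262583372/17573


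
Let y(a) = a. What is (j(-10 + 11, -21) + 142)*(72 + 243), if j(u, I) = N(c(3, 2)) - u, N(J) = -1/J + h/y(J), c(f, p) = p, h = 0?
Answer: 88515/2 ≈ 44258.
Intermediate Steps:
N(J) = -1/J (N(J) = -1/J + 0/J = -1/J + 0 = -1/J)
j(u, I) = -½ - u (j(u, I) = -1/2 - u = -1*½ - u = -½ - u)
(j(-10 + 11, -21) + 142)*(72 + 243) = ((-½ - (-10 + 11)) + 142)*(72 + 243) = ((-½ - 1*1) + 142)*315 = ((-½ - 1) + 142)*315 = (-3/2 + 142)*315 = (281/2)*315 = 88515/2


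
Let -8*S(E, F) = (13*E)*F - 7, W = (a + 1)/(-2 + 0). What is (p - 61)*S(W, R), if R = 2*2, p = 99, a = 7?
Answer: 4085/4 ≈ 1021.3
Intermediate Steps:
R = 4
W = -4 (W = (7 + 1)/(-2 + 0) = 8/(-2) = 8*(-1/2) = -4)
S(E, F) = 7/8 - 13*E*F/8 (S(E, F) = -((13*E)*F - 7)/8 = -(13*E*F - 7)/8 = -(-7 + 13*E*F)/8 = 7/8 - 13*E*F/8)
(p - 61)*S(W, R) = (99 - 61)*(7/8 - 13/8*(-4)*4) = 38*(7/8 + 26) = 38*(215/8) = 4085/4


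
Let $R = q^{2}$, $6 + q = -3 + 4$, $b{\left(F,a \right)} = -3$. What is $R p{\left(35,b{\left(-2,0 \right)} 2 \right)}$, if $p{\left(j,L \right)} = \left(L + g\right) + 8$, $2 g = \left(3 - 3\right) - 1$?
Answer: $\frac{75}{2} \approx 37.5$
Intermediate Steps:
$g = - \frac{1}{2}$ ($g = \frac{\left(3 - 3\right) - 1}{2} = \frac{0 - 1}{2} = \frac{1}{2} \left(-1\right) = - \frac{1}{2} \approx -0.5$)
$q = -5$ ($q = -6 + \left(-3 + 4\right) = -6 + 1 = -5$)
$p{\left(j,L \right)} = \frac{15}{2} + L$ ($p{\left(j,L \right)} = \left(L - \frac{1}{2}\right) + 8 = \left(- \frac{1}{2} + L\right) + 8 = \frac{15}{2} + L$)
$R = 25$ ($R = \left(-5\right)^{2} = 25$)
$R p{\left(35,b{\left(-2,0 \right)} 2 \right)} = 25 \left(\frac{15}{2} - 6\right) = 25 \cdot \frac{3}{2} = \frac{75}{2}$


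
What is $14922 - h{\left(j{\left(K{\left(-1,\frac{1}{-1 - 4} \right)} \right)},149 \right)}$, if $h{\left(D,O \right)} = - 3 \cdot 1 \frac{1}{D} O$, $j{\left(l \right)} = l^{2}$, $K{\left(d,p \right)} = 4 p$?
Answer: $\frac{249927}{16} \approx 15620.0$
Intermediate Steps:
$h{\left(D,O \right)} = - \frac{3 O}{D}$ ($h{\left(D,O \right)} = - \frac{3}{D} O = - \frac{3 O}{D}$)
$14922 - h{\left(j{\left(K{\left(-1,\frac{1}{-1 - 4} \right)} \right)},149 \right)} = 14922 - \left(-3\right) 149 \frac{1}{\left(\frac{4}{-1 - 4}\right)^{2}} = 14922 - \left(-3\right) 149 \frac{1}{\left(\frac{4}{-5}\right)^{2}} = 14922 - \left(-3\right) 149 \frac{1}{\left(4 \left(- \frac{1}{5}\right)\right)^{2}} = 14922 - \left(-3\right) 149 \frac{1}{\left(- \frac{4}{5}\right)^{2}} = 14922 - \left(-3\right) 149 \frac{1}{\frac{16}{25}} = 14922 - \left(-3\right) 149 \cdot \frac{25}{16} = 14922 - - \frac{11175}{16} = 14922 + \frac{11175}{16} = \frac{249927}{16}$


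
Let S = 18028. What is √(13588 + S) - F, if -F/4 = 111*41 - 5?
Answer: 18184 + 8*√494 ≈ 18362.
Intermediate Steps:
F = -18184 (F = -4*(111*41 - 5) = -4*(4551 - 5) = -4*4546 = -18184)
√(13588 + S) - F = √(13588 + 18028) - 1*(-18184) = √31616 + 18184 = 8*√494 + 18184 = 18184 + 8*√494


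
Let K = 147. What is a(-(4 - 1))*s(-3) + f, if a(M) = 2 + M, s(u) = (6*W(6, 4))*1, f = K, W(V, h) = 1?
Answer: 141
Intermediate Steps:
f = 147
s(u) = 6 (s(u) = (6*1)*1 = 6*1 = 6)
a(-(4 - 1))*s(-3) + f = (2 - (4 - 1))*6 + 147 = (2 - 1*3)*6 + 147 = (2 - 3)*6 + 147 = -1*6 + 147 = -6 + 147 = 141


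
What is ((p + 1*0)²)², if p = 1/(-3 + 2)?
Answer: 1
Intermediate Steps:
p = -1 (p = 1/(-1) = -1)
((p + 1*0)²)² = ((-1 + 1*0)²)² = ((-1 + 0)²)² = ((-1)²)² = 1² = 1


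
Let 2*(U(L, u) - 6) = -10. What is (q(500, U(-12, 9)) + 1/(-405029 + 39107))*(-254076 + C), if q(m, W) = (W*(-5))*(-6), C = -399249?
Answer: -2390659688725/121974 ≈ -1.9600e+7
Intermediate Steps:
U(L, u) = 1 (U(L, u) = 6 + (½)*(-10) = 6 - 5 = 1)
q(m, W) = 30*W (q(m, W) = -5*W*(-6) = 30*W)
(q(500, U(-12, 9)) + 1/(-405029 + 39107))*(-254076 + C) = (30*1 + 1/(-405029 + 39107))*(-254076 - 399249) = (30 + 1/(-365922))*(-653325) = (30 - 1/365922)*(-653325) = (10977659/365922)*(-653325) = -2390659688725/121974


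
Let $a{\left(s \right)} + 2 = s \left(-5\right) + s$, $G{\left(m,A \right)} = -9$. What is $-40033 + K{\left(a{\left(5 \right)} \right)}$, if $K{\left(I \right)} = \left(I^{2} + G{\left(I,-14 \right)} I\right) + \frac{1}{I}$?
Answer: $- \frac{865723}{22} \approx -39351.0$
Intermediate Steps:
$a{\left(s \right)} = -2 - 4 s$ ($a{\left(s \right)} = -2 + \left(s \left(-5\right) + s\right) = -2 + \left(- 5 s + s\right) = -2 - 4 s$)
$K{\left(I \right)} = \frac{1}{I} + I^{2} - 9 I$ ($K{\left(I \right)} = \left(I^{2} - 9 I\right) + \frac{1}{I} = \frac{1}{I} + I^{2} - 9 I$)
$-40033 + K{\left(a{\left(5 \right)} \right)} = -40033 + \frac{1 + \left(-2 - 20\right)^{2} \left(-9 - 22\right)}{-2 - 20} = -40033 + \frac{1 + \left(-22\right)^{2} \left(-9 - 22\right)}{-22} = -40033 - \frac{1 + 484 \left(-31\right)}{22} = -40033 - \frac{1 - 15004}{22} = -40033 - - \frac{15003}{22} = -40033 + \frac{15003}{22} = - \frac{865723}{22}$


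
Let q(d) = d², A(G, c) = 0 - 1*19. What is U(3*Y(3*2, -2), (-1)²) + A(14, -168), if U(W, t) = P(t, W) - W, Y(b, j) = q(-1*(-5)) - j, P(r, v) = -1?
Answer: -101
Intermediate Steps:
A(G, c) = -19 (A(G, c) = 0 - 19 = -19)
Y(b, j) = 25 - j (Y(b, j) = (-1*(-5))² - j = 5² - j = 25 - j)
U(W, t) = -1 - W
U(3*Y(3*2, -2), (-1)²) + A(14, -168) = (-1 - 3*(25 - 1*(-2))) - 19 = (-1 - 3*(25 + 2)) - 19 = (-1 - 3*27) - 19 = (-1 - 1*81) - 19 = (-1 - 81) - 19 = -82 - 19 = -101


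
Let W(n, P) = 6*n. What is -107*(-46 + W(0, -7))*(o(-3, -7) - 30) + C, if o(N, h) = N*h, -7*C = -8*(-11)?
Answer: -310174/7 ≈ -44311.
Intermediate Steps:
C = -88/7 (C = -(-8)*(-11)/7 = -⅐*88 = -88/7 ≈ -12.571)
-107*(-46 + W(0, -7))*(o(-3, -7) - 30) + C = -107*(-46 + 6*0)*(-3*(-7) - 30) - 88/7 = -107*(-46 + 0)*(21 - 30) - 88/7 = -(-4922)*(-9) - 88/7 = -107*414 - 88/7 = -44298 - 88/7 = -310174/7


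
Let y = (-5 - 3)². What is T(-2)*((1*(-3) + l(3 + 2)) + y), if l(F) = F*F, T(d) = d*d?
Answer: 344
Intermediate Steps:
y = 64 (y = (-8)² = 64)
T(d) = d²
l(F) = F²
T(-2)*((1*(-3) + l(3 + 2)) + y) = (-2)²*((1*(-3) + (3 + 2)²) + 64) = 4*((-3 + 5²) + 64) = 4*((-3 + 25) + 64) = 4*(22 + 64) = 4*86 = 344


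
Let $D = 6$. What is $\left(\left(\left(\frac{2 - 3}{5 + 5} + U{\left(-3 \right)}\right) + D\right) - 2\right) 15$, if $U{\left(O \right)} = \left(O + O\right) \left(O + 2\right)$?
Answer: $\frac{297}{2} \approx 148.5$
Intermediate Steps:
$U{\left(O \right)} = 2 O \left(2 + O\right)$
$\left(\left(\left(\frac{2 - 3}{5 + 5} + U{\left(-3 \right)}\right) + D\right) - 2\right) 15 = \left(\left(\left(\frac{2 - 3}{5 + 5} + 2 \left(-3\right) \left(2 - 3\right)\right) + 6\right) - 2\right) 15 = \left(\left(\left(- \frac{1}{10} + 2 \left(-3\right) \left(-1\right)\right) + 6\right) - 2\right) 15 = \left(\left(\left(\left(-1\right) \frac{1}{10} + 6\right) + 6\right) - 2\right) 15 = \left(\left(\left(- \frac{1}{10} + 6\right) + 6\right) - 2\right) 15 = \left(\left(\frac{59}{10} + 6\right) - 2\right) 15 = \left(\frac{119}{10} - 2\right) 15 = \frac{99}{10} \cdot 15 = \frac{297}{2}$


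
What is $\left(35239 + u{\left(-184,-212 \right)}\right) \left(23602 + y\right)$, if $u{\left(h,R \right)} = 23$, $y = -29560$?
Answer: $-210090996$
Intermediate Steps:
$\left(35239 + u{\left(-184,-212 \right)}\right) \left(23602 + y\right) = \left(35239 + 23\right) \left(23602 - 29560\right) = 35262 \left(-5958\right) = -210090996$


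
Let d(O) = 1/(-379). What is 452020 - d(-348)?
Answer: 171315581/379 ≈ 4.5202e+5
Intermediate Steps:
d(O) = -1/379
452020 - d(-348) = 452020 - 1*(-1/379) = 452020 + 1/379 = 171315581/379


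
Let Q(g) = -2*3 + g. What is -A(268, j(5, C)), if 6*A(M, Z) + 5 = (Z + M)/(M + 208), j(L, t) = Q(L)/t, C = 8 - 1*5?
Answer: 6337/8568 ≈ 0.73961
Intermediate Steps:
C = 3 (C = 8 - 5 = 3)
Q(g) = -6 + g
j(L, t) = (-6 + L)/t
A(M, Z) = -5/6 + (M + Z)/(6*(208 + M)) (A(M, Z) = -5/6 + ((Z + M)/(M + 208))/6 = -5/6 + ((M + Z)/(208 + M))/6 = -5/6 + (M + Z)/(6*(208 + M)))
-A(268, j(5, C)) = -(-1040 + (-6 + 5)/3 - 4*268)/(6*(208 + 268)) = -(-1040 + (1/3)*(-1) - 1072)/(6*476) = -(-1040 - 1/3 - 1072)/(6*476) = -(-6337)/(6*476*3) = -1*(-6337/8568) = 6337/8568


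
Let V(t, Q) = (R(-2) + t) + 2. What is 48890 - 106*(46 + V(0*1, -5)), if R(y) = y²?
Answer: 43378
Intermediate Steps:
V(t, Q) = 6 + t (V(t, Q) = ((-2)² + t) + 2 = (4 + t) + 2 = 6 + t)
48890 - 106*(46 + V(0*1, -5)) = 48890 - 106*(46 + (6 + 0*1)) = 48890 - 106*(46 + (6 + 0)) = 48890 - 106*(46 + 6) = 48890 - 106*52 = 48890 - 1*5512 = 48890 - 5512 = 43378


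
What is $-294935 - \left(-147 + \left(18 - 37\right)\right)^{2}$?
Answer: $-322491$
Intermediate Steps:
$-294935 - \left(-147 + \left(18 - 37\right)\right)^{2} = -294935 - \left(-147 - 19\right)^{2} = -294935 - \left(-166\right)^{2} = -294935 - 27556 = -322491$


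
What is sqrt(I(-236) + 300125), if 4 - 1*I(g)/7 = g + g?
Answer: 7*sqrt(6193) ≈ 550.87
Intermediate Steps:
I(g) = 28 - 14*g (I(g) = 28 - 7*(g + g) = 28 - 14*g)
sqrt(I(-236) + 300125) = sqrt((28 - 14*(-236)) + 300125) = sqrt((28 + 3304) + 300125) = sqrt(3332 + 300125) = sqrt(303457) = 7*sqrt(6193)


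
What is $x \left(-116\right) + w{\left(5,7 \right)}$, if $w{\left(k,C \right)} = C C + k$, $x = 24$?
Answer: $-2730$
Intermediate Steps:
$w{\left(k,C \right)} = k + C^{2}$ ($w{\left(k,C \right)} = C^{2} + k = k + C^{2}$)
$x \left(-116\right) + w{\left(5,7 \right)} = 24 \left(-116\right) + \left(5 + 7^{2}\right) = -2784 + \left(5 + 49\right) = -2784 + 54 = -2730$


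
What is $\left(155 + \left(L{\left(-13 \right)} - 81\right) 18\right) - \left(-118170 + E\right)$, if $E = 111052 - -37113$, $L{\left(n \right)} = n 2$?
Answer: $-31766$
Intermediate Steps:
$L{\left(n \right)} = 2 n$
$E = 148165$ ($E = 111052 + 37113 = 148165$)
$\left(155 + \left(L{\left(-13 \right)} - 81\right) 18\right) - \left(-118170 + E\right) = \left(155 + \left(2 \left(-13\right) - 81\right) 18\right) - \left(-118170 + 148165\right) = \left(155 + \left(-26 - 81\right) 18\right) - 29995 = \left(155 - 1926\right) - 29995 = -1771 - 29995 = -31766$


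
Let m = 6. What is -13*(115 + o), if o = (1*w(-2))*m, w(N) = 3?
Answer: -1729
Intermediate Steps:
o = 18 (o = (1*3)*6 = 3*6 = 18)
-13*(115 + o) = -13*(115 + 18) = -13*133 = -1729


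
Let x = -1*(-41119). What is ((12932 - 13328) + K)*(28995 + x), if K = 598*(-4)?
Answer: -195477832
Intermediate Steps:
K = -2392
x = 41119
((12932 - 13328) + K)*(28995 + x) = ((12932 - 13328) - 2392)*(28995 + 41119) = (-396 - 2392)*70114 = -2788*70114 = -195477832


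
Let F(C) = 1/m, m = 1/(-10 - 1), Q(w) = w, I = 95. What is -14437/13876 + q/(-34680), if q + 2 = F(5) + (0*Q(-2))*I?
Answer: -125123693/120304920 ≈ -1.0401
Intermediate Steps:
m = -1/11 (m = 1/(-11) = -1/11 ≈ -0.090909)
F(C) = -11 (F(C) = 1/(-1/11) = -11)
q = -13 (q = -2 + (-11 + (0*(-2))*95) = -2 + (-11 + 0*95) = -2 + (-11 + 0) = -2 - 11 = -13)
-14437/13876 + q/(-34680) = -14437/13876 - 13/(-34680) = -14437*1/13876 - 13*(-1/34680) = -14437/13876 + 13/34680 = -125123693/120304920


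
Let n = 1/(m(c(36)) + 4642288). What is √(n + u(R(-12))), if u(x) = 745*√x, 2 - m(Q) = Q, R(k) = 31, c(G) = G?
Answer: √(515806 + 1783904337709380*√31)/1547418 ≈ 64.405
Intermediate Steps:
m(Q) = 2 - Q
n = 1/4642254 (n = 1/((2 - 1*36) + 4642288) = 1/((2 - 36) + 4642288) = 1/(-34 + 4642288) = 1/4642254 ≈ 2.1541e-7)
√(n + u(R(-12))) = √(1/4642254 + 745*√31)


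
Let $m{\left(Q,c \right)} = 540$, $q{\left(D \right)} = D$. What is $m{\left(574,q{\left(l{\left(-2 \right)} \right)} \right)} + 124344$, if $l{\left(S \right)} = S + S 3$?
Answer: $124884$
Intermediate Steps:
$l{\left(S \right)} = 4 S$ ($l{\left(S \right)} = S + 3 S = 4 S$)
$m{\left(574,q{\left(l{\left(-2 \right)} \right)} \right)} + 124344 = 540 + 124344 = 124884$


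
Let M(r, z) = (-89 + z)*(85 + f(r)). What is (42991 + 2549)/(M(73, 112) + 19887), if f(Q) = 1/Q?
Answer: 3324420/1594489 ≈ 2.0849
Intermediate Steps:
f(Q) = 1/Q
M(r, z) = (-89 + z)*(85 + 1/r)
(42991 + 2549)/(M(73, 112) + 19887) = (42991 + 2549)/((-89 + 112 + 85*73*(-89 + 112))/73 + 19887) = 45540/((-89 + 112 + 85*73*23)/73 + 19887) = 45540/((-89 + 112 + 142715)/73 + 19887) = 45540/((1/73)*142738 + 19887) = 45540/(142738/73 + 19887) = 45540/(1594489/73) = 45540*(73/1594489) = 3324420/1594489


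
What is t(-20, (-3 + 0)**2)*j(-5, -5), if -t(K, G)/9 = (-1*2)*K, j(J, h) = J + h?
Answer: 3600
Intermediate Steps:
t(K, G) = 18*K (t(K, G) = -9*(-1*2)*K = -(-18)*K = 18*K)
t(-20, (-3 + 0)**2)*j(-5, -5) = (18*(-20))*(-5 - 5) = -360*(-10) = 3600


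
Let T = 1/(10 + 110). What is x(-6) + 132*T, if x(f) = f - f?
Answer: 11/10 ≈ 1.1000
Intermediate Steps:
x(f) = 0
T = 1/120 ≈ 0.0083333
x(-6) + 132*T = 0 + 132*(1/120) = 0 + 11/10 = 11/10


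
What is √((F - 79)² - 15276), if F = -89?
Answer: 2*√3237 ≈ 113.79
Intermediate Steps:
√((F - 79)² - 15276) = √((-89 - 79)² - 15276) = √((-168)² - 15276) = √(28224 - 15276) = √12948 = 2*√3237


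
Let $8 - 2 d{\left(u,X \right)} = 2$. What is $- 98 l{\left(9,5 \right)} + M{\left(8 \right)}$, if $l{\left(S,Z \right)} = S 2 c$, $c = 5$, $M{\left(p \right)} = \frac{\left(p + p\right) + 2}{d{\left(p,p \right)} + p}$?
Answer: $- \frac{97002}{11} \approx -8818.4$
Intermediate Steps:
$d{\left(u,X \right)} = 3$ ($d{\left(u,X \right)} = 4 - 1 = 3$)
$M{\left(p \right)} = \frac{2 + 2 p}{3 + p}$ ($M{\left(p \right)} = \frac{\left(p + p\right) + 2}{3 + p} = \frac{2 p + 2}{3 + p} = \frac{2 + 2 p}{3 + p}$)
$l{\left(S,Z \right)} = 10 S$ ($l{\left(S,Z \right)} = S 2 \cdot 5 = 2 S 5 = 10 S$)
$- 98 l{\left(9,5 \right)} + M{\left(8 \right)} = - 98 \cdot 10 \cdot 9 + \frac{2 \left(1 + 8\right)}{3 + 8} = \left(-98\right) 90 + 2 \cdot \frac{1}{11} \cdot 9 = -8820 + 2 \cdot \frac{1}{11} \cdot 9 = -8820 + \frac{18}{11} = - \frac{97002}{11}$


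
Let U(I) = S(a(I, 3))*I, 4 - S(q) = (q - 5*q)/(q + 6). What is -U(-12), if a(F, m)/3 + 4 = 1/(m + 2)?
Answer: 448/3 ≈ 149.33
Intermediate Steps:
a(F, m) = -12 + 3/(2 + m) (a(F, m) = -12 + 3/(m + 2) = -12 + 3/(2 + m))
S(q) = 4 + 4*q/(6 + q) (S(q) = 4 - (q - 5*q)/(q + 6) = 4 - (-4*q)/(6 + q) = 4 - (-4)*q/(6 + q) = 4 + 4*q/(6 + q))
U(I) = 112*I/9 (U(I) = (8*(3 + 3*(-7 - 4*3)/(2 + 3))/(6 + 3*(-7 - 4*3)/(2 + 3)))*I = (8*(3 + 3*(-7 - 12)/5)/(6 + 3*(-7 - 12)/5))*I = (8*(3 + 3*(1/5)*(-19))/(6 + 3*(1/5)*(-19)))*I = (8*(3 - 57/5)/(6 - 57/5))*I = (8*(-42/5)/(-27/5))*I = (8*(-5/27)*(-42/5))*I = 112*I/9)
-U(-12) = -112*(-12)/9 = -1*(-448/3) = 448/3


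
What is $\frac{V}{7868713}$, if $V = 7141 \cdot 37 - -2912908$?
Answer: $\frac{3177125}{7868713} \approx 0.40377$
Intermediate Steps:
$V = 3177125$ ($V = 264217 + 2912908 = 3177125$)
$\frac{V}{7868713} = \frac{3177125}{7868713}$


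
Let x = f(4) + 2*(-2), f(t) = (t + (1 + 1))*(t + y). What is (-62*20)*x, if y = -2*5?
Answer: 49600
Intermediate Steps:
y = -10
f(t) = (-10 + t)*(2 + t) (f(t) = (t + (1 + 1))*(t - 10) = (t + 2)*(-10 + t) = (2 + t)*(-10 + t) = (-10 + t)*(2 + t))
x = -40 (x = (-20 + 4² - 8*4) + 2*(-2) = (-20 + 16 - 32) - 4 = -36 - 4 = -40)
(-62*20)*x = -62*20*(-40) = -1240*(-40) = 49600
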